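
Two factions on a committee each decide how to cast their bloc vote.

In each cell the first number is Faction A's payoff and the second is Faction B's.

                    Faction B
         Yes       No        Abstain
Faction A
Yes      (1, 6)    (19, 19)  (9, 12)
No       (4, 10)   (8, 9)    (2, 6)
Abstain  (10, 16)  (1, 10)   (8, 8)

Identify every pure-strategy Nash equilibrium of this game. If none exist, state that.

(Yes, Yes): Faction A can switch to No (1 → 4). Not NE.
(Yes, No): Faction A gets 19, best alternative 8; Faction B gets 19, best alternative 12. No profitable deviation — NE.
(Yes, Abstain): Faction B can switch to No (12 → 19). Not NE.
(No, Yes): Faction A can switch to Abstain (4 → 10). Not NE.
(No, No): Faction A can switch to Yes (8 → 19). Not NE.
(No, Abstain): Faction A can switch to Yes (2 → 9). Not NE.
(Abstain, Yes): Faction A gets 10, best alternative 4; Faction B gets 16, best alternative 10. No profitable deviation — NE.
(Abstain, No): Faction A can switch to Yes (1 → 19). Not NE.
(Abstain, Abstain): Faction A can switch to Yes (8 → 9). Not NE.

(Yes, No); (Abstain, Yes)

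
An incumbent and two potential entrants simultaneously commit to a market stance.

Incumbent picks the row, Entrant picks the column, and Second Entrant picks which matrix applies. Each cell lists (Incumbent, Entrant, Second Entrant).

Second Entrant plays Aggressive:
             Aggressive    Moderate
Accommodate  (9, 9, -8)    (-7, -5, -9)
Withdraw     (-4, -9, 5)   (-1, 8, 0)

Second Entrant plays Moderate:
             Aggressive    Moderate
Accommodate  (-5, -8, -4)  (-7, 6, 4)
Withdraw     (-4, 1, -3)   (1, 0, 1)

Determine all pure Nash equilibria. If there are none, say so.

(Accommodate, Aggressive, Aggressive): Second Entrant can switch to Moderate (-8 → -4). Not NE.
(Accommodate, Aggressive, Moderate): Incumbent can switch to Withdraw (-5 → -4). Not NE.
(Accommodate, Moderate, Aggressive): Incumbent can switch to Withdraw (-7 → -1). Not NE.
(Accommodate, Moderate, Moderate): Incumbent can switch to Withdraw (-7 → 1). Not NE.
(Withdraw, Aggressive, Aggressive): Incumbent can switch to Accommodate (-4 → 9). Not NE.
(Withdraw, Aggressive, Moderate): Second Entrant can switch to Aggressive (-3 → 5). Not NE.
(Withdraw, Moderate, Aggressive): Second Entrant can switch to Moderate (0 → 1). Not NE.
(Withdraw, Moderate, Moderate): Entrant can switch to Aggressive (0 → 1). Not NE.

There is no pure-strategy Nash equilibrium.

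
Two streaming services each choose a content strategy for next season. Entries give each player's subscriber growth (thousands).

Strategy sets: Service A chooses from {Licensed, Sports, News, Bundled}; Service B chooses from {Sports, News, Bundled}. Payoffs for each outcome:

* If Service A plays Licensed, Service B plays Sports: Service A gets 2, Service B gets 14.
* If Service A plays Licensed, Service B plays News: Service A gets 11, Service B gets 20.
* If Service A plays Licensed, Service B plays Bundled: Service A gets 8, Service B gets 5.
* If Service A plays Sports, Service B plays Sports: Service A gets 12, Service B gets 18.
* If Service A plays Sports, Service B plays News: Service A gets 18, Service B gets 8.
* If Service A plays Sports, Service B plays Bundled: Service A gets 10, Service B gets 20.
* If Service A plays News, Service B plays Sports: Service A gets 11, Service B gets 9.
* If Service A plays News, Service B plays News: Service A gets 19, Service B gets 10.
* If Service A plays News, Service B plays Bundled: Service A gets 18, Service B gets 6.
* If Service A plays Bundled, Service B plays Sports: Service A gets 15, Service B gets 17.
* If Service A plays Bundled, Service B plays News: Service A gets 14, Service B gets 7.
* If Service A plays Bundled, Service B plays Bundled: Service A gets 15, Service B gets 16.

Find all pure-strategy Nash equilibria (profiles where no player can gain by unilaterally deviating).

(Licensed, Sports): Service A can switch to Sports (2 → 12). Not NE.
(Licensed, News): Service A can switch to Sports (11 → 18). Not NE.
(Licensed, Bundled): Service A can switch to Sports (8 → 10). Not NE.
(Sports, Sports): Service A can switch to Bundled (12 → 15). Not NE.
(Sports, News): Service A can switch to News (18 → 19). Not NE.
(Sports, Bundled): Service A can switch to News (10 → 18). Not NE.
(News, News): Service A gets 19, best alternative 18; Service B gets 10, best alternative 9. No profitable deviation — NE.
(Bundled, Sports): Service A gets 15, best alternative 12; Service B gets 17, best alternative 16. No profitable deviation — NE.
(The remaining 4 profiles each have a profitable deviation by the same check.)

Pure-strategy Nash equilibria: (News, News), (Bundled, Sports)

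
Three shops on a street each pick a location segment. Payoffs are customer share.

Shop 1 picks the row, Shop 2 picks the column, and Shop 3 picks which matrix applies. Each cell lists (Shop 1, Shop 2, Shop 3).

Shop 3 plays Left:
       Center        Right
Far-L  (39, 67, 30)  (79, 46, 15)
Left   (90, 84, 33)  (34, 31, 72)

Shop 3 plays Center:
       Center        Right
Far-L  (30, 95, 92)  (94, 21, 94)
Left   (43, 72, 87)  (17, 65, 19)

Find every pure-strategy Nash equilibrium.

For each player, find the best response to each opponent profile; mutual best responses are the pure NE.
Shop 1 against (Center, Left): payoffs 39, 90 → best response Left.
Shop 1 against (Center, Center): payoffs 30, 43 → best response Left.
Shop 1 against (Right, Left): payoffs 79, 34 → best response Far-L.
Shop 1 against (Right, Center): payoffs 94, 17 → best response Far-L.
Shop 2 against (Far-L, Left): payoffs 67, 46 → best response Center.
Shop 2 against (Far-L, Center): payoffs 95, 21 → best response Center.
Shop 2 against (Left, Left): payoffs 84, 31 → best response Center.
Shop 2 against (Left, Center): payoffs 72, 65 → best response Center.
Shop 3 against (Far-L, Center): payoffs 30, 92 → best response Center.
Shop 3 against (Far-L, Right): payoffs 15, 94 → best response Center.
Shop 3 against (Left, Center): payoffs 33, 87 → best response Center.
Shop 3 against (Left, Right): payoffs 72, 19 → best response Left.
Mutual best responses: (Left, Center, Center).

Pure NE: (Left, Center, Center)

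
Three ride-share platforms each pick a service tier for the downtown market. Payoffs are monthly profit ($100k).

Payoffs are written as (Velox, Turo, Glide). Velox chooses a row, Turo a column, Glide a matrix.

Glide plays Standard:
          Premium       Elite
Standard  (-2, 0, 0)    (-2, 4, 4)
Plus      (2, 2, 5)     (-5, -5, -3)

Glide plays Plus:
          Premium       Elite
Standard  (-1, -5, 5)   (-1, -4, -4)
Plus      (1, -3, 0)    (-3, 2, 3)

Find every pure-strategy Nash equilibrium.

(Standard, Elite, Standard), (Plus, Premium, Standard)

(Standard, Premium, Standard): Velox can switch to Plus (-2 → 2). Not NE.
(Standard, Premium, Plus): Velox can switch to Plus (-1 → 1). Not NE.
(Standard, Elite, Standard): Velox gets -2, best alternative -5; Turo gets 4, best alternative 0; Glide gets 4, best alternative -4. No profitable deviation — NE.
(Standard, Elite, Plus): Glide can switch to Standard (-4 → 4). Not NE.
(Plus, Premium, Standard): Velox gets 2, best alternative -2; Turo gets 2, best alternative -5; Glide gets 5, best alternative 0. No profitable deviation — NE.
(Plus, Premium, Plus): Turo can switch to Elite (-3 → 2). Not NE.
(Plus, Elite, Standard): Velox can switch to Standard (-5 → -2). Not NE.
(Plus, Elite, Plus): Velox can switch to Standard (-3 → -1). Not NE.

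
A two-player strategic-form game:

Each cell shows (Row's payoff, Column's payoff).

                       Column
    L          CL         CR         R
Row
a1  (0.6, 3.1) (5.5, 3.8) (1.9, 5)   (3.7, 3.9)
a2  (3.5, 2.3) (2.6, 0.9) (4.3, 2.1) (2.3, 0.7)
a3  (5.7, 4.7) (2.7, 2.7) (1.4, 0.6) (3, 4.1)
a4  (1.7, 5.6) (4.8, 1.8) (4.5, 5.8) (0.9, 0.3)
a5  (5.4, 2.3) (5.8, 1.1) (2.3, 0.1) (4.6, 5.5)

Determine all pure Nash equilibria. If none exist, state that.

The pure Nash equilibria are (a3, L) and (a4, CR) and (a5, R).

(a1, L): Row can switch to a2 (0.6 → 3.5). Not NE.
(a1, CL): Row can switch to a5 (5.5 → 5.8). Not NE.
(a1, CR): Row can switch to a2 (1.9 → 4.3). Not NE.
(a1, R): Row can switch to a5 (3.7 → 4.6). Not NE.
(a2, L): Row can switch to a3 (3.5 → 5.7). Not NE.
(a2, CL): Row can switch to a1 (2.6 → 5.5). Not NE.
(a2, CR): Row can switch to a4 (4.3 → 4.5). Not NE.
(a2, R): Row can switch to a1 (2.3 → 3.7). Not NE.
(a3, L): Row gets 5.7, best alternative 5.4; Column gets 4.7, best alternative 4.1. No profitable deviation — NE.
(a4, CR): Row gets 4.5, best alternative 4.3; Column gets 5.8, best alternative 5.6. No profitable deviation — NE.
(a5, R): Row gets 4.6, best alternative 3.7; Column gets 5.5, best alternative 2.3. No profitable deviation — NE.
(The remaining 9 profiles each have a profitable deviation by the same check.)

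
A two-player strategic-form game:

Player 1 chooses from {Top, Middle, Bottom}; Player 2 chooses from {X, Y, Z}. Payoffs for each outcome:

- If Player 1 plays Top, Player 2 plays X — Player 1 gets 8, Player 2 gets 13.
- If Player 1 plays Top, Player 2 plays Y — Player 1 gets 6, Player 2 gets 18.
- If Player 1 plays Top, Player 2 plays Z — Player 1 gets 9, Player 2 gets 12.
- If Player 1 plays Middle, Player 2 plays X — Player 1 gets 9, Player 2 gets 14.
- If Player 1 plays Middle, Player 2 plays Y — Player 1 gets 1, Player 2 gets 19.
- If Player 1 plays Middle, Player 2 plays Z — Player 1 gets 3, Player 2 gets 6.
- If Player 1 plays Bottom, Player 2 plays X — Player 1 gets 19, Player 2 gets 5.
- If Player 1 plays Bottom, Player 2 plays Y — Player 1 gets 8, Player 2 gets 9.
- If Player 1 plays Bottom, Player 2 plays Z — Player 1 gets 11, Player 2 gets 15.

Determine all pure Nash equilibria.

(Bottom, Z)

For each strategy profile, look for a profitable unilateral deviation.
(Top, X): Player 1 can switch to Middle (8 → 9). Not NE.
(Top, Y): Player 1 can switch to Bottom (6 → 8). Not NE.
(Top, Z): Player 1 can switch to Bottom (9 → 11). Not NE.
(Middle, X): Player 1 can switch to Bottom (9 → 19). Not NE.
(Middle, Y): Player 1 can switch to Top (1 → 6). Not NE.
(Middle, Z): Player 1 can switch to Top (3 → 9). Not NE.
(Bottom, X): Player 2 can switch to Y (5 → 9). Not NE.
(Bottom, Y): Player 2 can switch to Z (9 → 15). Not NE.
(Bottom, Z): Player 1 gets 11, best alternative 9; Player 2 gets 15, best alternative 9. No profitable deviation — NE.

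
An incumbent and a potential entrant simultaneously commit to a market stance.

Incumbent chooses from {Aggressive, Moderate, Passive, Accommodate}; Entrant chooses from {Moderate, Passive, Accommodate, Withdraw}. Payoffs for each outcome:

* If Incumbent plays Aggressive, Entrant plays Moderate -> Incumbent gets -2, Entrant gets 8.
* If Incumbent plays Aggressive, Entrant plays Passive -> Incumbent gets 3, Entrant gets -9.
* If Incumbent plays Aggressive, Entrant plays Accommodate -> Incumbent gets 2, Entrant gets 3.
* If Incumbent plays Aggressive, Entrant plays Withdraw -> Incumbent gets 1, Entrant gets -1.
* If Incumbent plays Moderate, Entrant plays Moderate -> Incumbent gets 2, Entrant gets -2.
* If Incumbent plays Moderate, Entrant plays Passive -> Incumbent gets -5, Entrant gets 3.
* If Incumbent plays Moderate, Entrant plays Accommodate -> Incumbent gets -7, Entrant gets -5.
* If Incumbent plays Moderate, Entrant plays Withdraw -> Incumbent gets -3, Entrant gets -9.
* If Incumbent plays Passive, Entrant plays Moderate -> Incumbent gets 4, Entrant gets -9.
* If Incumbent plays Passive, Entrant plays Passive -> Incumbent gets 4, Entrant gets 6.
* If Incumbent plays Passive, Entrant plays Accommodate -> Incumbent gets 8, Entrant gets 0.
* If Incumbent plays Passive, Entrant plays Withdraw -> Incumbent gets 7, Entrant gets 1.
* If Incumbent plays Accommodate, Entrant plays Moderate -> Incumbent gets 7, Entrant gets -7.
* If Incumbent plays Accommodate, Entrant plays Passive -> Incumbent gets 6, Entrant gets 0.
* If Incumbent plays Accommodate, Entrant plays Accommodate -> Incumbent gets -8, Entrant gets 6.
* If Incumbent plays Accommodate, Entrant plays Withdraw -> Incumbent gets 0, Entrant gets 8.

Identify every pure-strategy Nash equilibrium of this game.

none

(Aggressive, Moderate): Incumbent can switch to Moderate (-2 → 2). Not NE.
(Aggressive, Passive): Incumbent can switch to Passive (3 → 4). Not NE.
(Aggressive, Accommodate): Incumbent can switch to Passive (2 → 8). Not NE.
(Aggressive, Withdraw): Incumbent can switch to Passive (1 → 7). Not NE.
(Moderate, Moderate): Incumbent can switch to Passive (2 → 4). Not NE.
(Moderate, Passive): Incumbent can switch to Aggressive (-5 → 3). Not NE.
(Moderate, Accommodate): Incumbent can switch to Aggressive (-7 → 2). Not NE.
(Moderate, Withdraw): Incumbent can switch to Aggressive (-3 → 1). Not NE.
(Passive, Moderate): Incumbent can switch to Accommodate (4 → 7). Not NE.
(Passive, Passive): Incumbent can switch to Accommodate (4 → 6). Not NE.
(The remaining 6 profiles each have a profitable deviation by the same check.)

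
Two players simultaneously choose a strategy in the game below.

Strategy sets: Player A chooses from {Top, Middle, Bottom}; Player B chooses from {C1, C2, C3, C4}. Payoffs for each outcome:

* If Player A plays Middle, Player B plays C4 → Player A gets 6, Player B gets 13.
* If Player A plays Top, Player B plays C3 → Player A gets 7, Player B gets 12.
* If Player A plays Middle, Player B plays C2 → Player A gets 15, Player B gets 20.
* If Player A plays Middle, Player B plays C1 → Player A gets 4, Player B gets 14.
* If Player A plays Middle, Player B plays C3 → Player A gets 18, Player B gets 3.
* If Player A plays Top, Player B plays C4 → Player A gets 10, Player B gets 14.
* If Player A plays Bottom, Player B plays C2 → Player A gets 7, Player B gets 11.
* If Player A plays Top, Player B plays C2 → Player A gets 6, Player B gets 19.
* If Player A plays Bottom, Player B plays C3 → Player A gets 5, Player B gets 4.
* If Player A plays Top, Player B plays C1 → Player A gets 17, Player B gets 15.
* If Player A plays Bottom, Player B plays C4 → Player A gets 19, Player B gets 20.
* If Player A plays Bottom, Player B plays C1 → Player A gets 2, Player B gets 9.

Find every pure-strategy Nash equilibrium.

(Middle, C2), (Bottom, C4)

For each player, find the best response to each opponent profile; mutual best responses are the pure NE.
Player A against C1: payoffs 17, 4, 2 → best response Top.
Player A against C2: payoffs 6, 15, 7 → best response Middle.
Player A against C3: payoffs 7, 18, 5 → best response Middle.
Player A against C4: payoffs 10, 6, 19 → best response Bottom.
Player B against Top: payoffs 15, 19, 12, 14 → best response C2.
Player B against Middle: payoffs 14, 20, 3, 13 → best response C2.
Player B against Bottom: payoffs 9, 11, 4, 20 → best response C4.
Mutual best responses: (Middle, C2); (Bottom, C4).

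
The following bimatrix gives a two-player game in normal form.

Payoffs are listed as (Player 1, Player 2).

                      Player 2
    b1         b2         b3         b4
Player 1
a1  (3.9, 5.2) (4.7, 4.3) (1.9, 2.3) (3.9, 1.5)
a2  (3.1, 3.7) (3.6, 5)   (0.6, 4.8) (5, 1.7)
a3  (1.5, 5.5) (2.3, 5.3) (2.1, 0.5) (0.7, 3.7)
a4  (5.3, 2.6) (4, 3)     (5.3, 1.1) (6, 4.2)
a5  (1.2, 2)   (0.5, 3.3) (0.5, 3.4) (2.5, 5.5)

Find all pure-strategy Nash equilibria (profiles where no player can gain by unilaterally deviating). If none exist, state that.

The unique pure-strategy Nash equilibrium is (a4, b4).

(a1, b1): Player 1 can switch to a4 (3.9 → 5.3). Not NE.
(a1, b2): Player 2 can switch to b1 (4.3 → 5.2). Not NE.
(a1, b3): Player 1 can switch to a3 (1.9 → 2.1). Not NE.
(a1, b4): Player 1 can switch to a2 (3.9 → 5). Not NE.
(a2, b1): Player 1 can switch to a1 (3.1 → 3.9). Not NE.
(a2, b2): Player 1 can switch to a1 (3.6 → 4.7). Not NE.
(a2, b3): Player 1 can switch to a1 (0.6 → 1.9). Not NE.
(a2, b4): Player 1 can switch to a4 (5 → 6). Not NE.
(a4, b4): Player 1 gets 6, best alternative 5; Player 2 gets 4.2, best alternative 3. No profitable deviation — NE.
(The remaining 11 profiles each have a profitable deviation by the same check.)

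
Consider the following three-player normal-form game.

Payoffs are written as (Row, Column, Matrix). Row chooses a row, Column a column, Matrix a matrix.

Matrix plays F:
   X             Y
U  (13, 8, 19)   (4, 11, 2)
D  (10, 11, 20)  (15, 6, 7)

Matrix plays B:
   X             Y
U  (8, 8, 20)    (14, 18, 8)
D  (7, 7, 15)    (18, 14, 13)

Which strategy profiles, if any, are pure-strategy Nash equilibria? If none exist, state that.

Mark each player's best response to every combination of opponents' strategies; a profile where every player is best-responding is a pure Nash equilibrium.
Row against (X, F): payoffs 13, 10 → best response U.
Row against (X, B): payoffs 8, 7 → best response U.
Row against (Y, F): payoffs 4, 15 → best response D.
Row against (Y, B): payoffs 14, 18 → best response D.
Column against (U, F): payoffs 8, 11 → best response Y.
Column against (U, B): payoffs 8, 18 → best response Y.
Column against (D, F): payoffs 11, 6 → best response X.
Column against (D, B): payoffs 7, 14 → best response Y.
Matrix against (U, X): payoffs 19, 20 → best response B.
Matrix against (U, Y): payoffs 2, 8 → best response B.
Matrix against (D, X): payoffs 20, 15 → best response F.
Matrix against (D, Y): payoffs 7, 13 → best response B.
Mutual best responses: (D, Y, B).

The unique pure-strategy Nash equilibrium is (D, Y, B).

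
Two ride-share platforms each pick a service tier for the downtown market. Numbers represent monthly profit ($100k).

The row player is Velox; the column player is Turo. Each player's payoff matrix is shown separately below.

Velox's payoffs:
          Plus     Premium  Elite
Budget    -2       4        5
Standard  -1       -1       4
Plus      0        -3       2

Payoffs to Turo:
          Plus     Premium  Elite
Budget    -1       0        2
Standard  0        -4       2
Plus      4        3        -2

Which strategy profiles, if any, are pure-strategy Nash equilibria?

Pure-strategy Nash equilibria: (Budget, Elite); (Plus, Plus)

(Budget, Plus): Velox can switch to Standard (-2 → -1). Not NE.
(Budget, Premium): Turo can switch to Elite (0 → 2). Not NE.
(Budget, Elite): Velox gets 5, best alternative 4; Turo gets 2, best alternative 0. No profitable deviation — NE.
(Standard, Plus): Velox can switch to Plus (-1 → 0). Not NE.
(Standard, Premium): Velox can switch to Budget (-1 → 4). Not NE.
(Standard, Elite): Velox can switch to Budget (4 → 5). Not NE.
(Plus, Plus): Velox gets 0, best alternative -1; Turo gets 4, best alternative 3. No profitable deviation — NE.
(Plus, Premium): Velox can switch to Budget (-3 → 4). Not NE.
(Plus, Elite): Velox can switch to Budget (2 → 5). Not NE.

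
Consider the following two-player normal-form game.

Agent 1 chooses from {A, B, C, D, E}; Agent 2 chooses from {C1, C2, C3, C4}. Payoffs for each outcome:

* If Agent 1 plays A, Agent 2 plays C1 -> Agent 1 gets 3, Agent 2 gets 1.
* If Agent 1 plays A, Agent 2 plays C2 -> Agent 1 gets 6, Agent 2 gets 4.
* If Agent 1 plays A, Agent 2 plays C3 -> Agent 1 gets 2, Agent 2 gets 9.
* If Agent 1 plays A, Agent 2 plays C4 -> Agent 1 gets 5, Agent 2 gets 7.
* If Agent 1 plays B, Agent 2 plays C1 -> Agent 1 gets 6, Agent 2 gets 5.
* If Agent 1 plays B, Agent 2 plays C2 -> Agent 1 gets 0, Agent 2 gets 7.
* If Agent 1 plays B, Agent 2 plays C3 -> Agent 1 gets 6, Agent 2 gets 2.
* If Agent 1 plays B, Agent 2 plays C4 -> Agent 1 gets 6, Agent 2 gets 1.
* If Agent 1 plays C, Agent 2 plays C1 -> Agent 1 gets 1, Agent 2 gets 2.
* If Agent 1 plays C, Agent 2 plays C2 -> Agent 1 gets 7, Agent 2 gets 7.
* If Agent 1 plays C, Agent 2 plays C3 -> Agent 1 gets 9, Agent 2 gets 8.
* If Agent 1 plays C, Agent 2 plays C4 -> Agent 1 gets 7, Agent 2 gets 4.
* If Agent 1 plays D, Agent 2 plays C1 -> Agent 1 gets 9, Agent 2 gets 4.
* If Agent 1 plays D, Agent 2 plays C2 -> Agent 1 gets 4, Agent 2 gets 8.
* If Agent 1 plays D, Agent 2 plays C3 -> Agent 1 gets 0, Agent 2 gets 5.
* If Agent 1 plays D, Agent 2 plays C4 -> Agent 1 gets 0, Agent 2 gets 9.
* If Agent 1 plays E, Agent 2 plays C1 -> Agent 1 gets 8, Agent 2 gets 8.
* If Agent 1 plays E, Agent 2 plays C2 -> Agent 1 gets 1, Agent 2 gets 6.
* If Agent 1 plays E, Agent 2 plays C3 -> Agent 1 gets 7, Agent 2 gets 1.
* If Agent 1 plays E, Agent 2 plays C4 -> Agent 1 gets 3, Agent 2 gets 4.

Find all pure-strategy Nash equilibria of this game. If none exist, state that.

Agent 1 against C1: payoffs 3, 6, 1, 9, 8 → best response D.
Agent 1 against C2: payoffs 6, 0, 7, 4, 1 → best response C.
Agent 1 against C3: payoffs 2, 6, 9, 0, 7 → best response C.
Agent 1 against C4: payoffs 5, 6, 7, 0, 3 → best response C.
Agent 2 against A: payoffs 1, 4, 9, 7 → best response C3.
Agent 2 against B: payoffs 5, 7, 2, 1 → best response C2.
Agent 2 against C: payoffs 2, 7, 8, 4 → best response C3.
Agent 2 against D: payoffs 4, 8, 5, 9 → best response C4.
Agent 2 against E: payoffs 8, 6, 1, 4 → best response C1.
Mutual best responses: (C, C3).

Pure NE: (C, C3)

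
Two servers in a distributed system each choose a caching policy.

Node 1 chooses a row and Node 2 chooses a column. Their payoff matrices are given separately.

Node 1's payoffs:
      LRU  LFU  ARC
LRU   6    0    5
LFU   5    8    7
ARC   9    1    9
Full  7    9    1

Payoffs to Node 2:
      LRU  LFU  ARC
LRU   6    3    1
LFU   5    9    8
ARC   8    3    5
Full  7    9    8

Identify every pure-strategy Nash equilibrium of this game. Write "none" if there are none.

(ARC, LRU), (Full, LFU)

For each player, find the best response to each opponent profile; mutual best responses are the pure NE.
Node 1 against LRU: payoffs 6, 5, 9, 7 → best response ARC.
Node 1 against LFU: payoffs 0, 8, 1, 9 → best response Full.
Node 1 against ARC: payoffs 5, 7, 9, 1 → best response ARC.
Node 2 against LRU: payoffs 6, 3, 1 → best response LRU.
Node 2 against LFU: payoffs 5, 9, 8 → best response LFU.
Node 2 against ARC: payoffs 8, 3, 5 → best response LRU.
Node 2 against Full: payoffs 7, 9, 8 → best response LFU.
Mutual best responses: (ARC, LRU); (Full, LFU).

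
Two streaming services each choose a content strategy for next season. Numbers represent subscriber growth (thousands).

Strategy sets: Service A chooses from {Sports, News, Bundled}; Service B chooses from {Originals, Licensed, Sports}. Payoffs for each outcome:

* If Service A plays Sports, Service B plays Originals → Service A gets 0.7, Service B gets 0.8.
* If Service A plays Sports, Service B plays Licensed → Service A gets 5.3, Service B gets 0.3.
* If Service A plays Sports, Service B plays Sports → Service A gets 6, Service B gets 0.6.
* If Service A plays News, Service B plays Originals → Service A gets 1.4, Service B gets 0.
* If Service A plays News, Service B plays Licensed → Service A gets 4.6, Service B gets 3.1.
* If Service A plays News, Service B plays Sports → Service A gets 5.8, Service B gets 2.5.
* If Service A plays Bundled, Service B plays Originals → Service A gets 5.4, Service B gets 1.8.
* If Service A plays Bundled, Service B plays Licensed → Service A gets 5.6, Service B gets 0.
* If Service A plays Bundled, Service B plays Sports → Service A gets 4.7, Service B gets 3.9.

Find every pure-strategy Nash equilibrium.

Service A against Originals: payoffs 0.7, 1.4, 5.4 → best response Bundled.
Service A against Licensed: payoffs 5.3, 4.6, 5.6 → best response Bundled.
Service A against Sports: payoffs 6, 5.8, 4.7 → best response Sports.
Service B against Sports: payoffs 0.8, 0.3, 0.6 → best response Originals.
Service B against News: payoffs 0, 3.1, 2.5 → best response Licensed.
Service B against Bundled: payoffs 1.8, 0, 3.9 → best response Sports.
No profile is a mutual best response for all players.

There is no pure-strategy Nash equilibrium.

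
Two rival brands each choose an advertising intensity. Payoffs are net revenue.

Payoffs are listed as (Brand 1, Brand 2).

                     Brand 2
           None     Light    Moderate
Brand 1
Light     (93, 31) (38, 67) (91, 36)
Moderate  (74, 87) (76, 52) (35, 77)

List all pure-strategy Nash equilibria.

This game has no pure Nash equilibrium.

Mark each player's best response to every combination of opponents' strategies; a profile where every player is best-responding is a pure Nash equilibrium.
Brand 1 against None: payoffs 93, 74 → best response Light.
Brand 1 against Light: payoffs 38, 76 → best response Moderate.
Brand 1 against Moderate: payoffs 91, 35 → best response Light.
Brand 2 against Light: payoffs 31, 67, 36 → best response Light.
Brand 2 against Moderate: payoffs 87, 52, 77 → best response None.
No profile is a mutual best response for all players.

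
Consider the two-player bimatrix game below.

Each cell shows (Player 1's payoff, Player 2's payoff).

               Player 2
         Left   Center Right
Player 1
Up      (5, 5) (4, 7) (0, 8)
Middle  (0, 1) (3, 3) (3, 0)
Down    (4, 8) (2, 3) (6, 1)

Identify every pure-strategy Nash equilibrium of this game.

This game has no pure Nash equilibrium.

(Up, Left): Player 2 can switch to Center (5 → 7). Not NE.
(Up, Center): Player 2 can switch to Right (7 → 8). Not NE.
(Up, Right): Player 1 can switch to Middle (0 → 3). Not NE.
(Middle, Left): Player 1 can switch to Up (0 → 5). Not NE.
(Middle, Center): Player 1 can switch to Up (3 → 4). Not NE.
(Middle, Right): Player 1 can switch to Down (3 → 6). Not NE.
(Down, Left): Player 1 can switch to Up (4 → 5). Not NE.
(Down, Center): Player 1 can switch to Up (2 → 4). Not NE.
(The remaining 1 profile has a profitable deviation by the same check.)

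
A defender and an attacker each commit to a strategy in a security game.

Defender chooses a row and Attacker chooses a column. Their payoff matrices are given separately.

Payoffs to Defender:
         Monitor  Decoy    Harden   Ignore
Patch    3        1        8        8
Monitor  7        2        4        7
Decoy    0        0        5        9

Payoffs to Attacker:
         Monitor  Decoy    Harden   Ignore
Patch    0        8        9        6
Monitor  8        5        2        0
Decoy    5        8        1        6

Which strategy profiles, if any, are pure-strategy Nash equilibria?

Pure-strategy Nash equilibria: (Patch, Harden); (Monitor, Monitor)

Defender against Monitor: payoffs 3, 7, 0 → best response Monitor.
Defender against Decoy: payoffs 1, 2, 0 → best response Monitor.
Defender against Harden: payoffs 8, 4, 5 → best response Patch.
Defender against Ignore: payoffs 8, 7, 9 → best response Decoy.
Attacker against Patch: payoffs 0, 8, 9, 6 → best response Harden.
Attacker against Monitor: payoffs 8, 5, 2, 0 → best response Monitor.
Attacker against Decoy: payoffs 5, 8, 1, 6 → best response Decoy.
Mutual best responses: (Patch, Harden); (Monitor, Monitor).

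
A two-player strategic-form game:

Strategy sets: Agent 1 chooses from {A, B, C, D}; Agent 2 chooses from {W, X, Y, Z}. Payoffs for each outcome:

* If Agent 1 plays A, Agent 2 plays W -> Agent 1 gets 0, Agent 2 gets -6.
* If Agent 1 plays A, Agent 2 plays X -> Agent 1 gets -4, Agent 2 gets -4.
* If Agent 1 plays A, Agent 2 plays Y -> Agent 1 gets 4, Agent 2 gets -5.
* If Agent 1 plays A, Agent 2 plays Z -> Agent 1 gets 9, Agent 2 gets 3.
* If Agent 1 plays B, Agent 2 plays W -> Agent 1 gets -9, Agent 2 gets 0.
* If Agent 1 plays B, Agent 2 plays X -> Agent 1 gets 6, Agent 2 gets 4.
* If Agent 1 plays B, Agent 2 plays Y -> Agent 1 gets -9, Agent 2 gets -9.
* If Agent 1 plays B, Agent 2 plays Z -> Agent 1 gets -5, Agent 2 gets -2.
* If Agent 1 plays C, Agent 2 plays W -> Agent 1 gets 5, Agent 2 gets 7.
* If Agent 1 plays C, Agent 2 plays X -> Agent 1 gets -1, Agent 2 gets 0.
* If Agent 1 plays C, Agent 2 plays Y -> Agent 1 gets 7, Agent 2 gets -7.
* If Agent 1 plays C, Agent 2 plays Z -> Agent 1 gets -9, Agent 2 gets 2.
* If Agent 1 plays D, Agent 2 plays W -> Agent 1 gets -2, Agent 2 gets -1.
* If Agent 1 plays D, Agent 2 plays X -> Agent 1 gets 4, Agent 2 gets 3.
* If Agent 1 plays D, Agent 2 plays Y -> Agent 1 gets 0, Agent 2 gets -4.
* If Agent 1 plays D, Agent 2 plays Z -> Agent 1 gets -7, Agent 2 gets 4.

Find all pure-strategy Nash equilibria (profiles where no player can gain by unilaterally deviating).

Pure-strategy Nash equilibria: (A, Z); (B, X); (C, W)

(A, W): Agent 1 can switch to C (0 → 5). Not NE.
(A, X): Agent 1 can switch to B (-4 → 6). Not NE.
(A, Y): Agent 1 can switch to C (4 → 7). Not NE.
(A, Z): Agent 1 gets 9, best alternative -5; Agent 2 gets 3, best alternative -4. No profitable deviation — NE.
(B, W): Agent 1 can switch to A (-9 → 0). Not NE.
(B, X): Agent 1 gets 6, best alternative 4; Agent 2 gets 4, best alternative 0. No profitable deviation — NE.
(B, Y): Agent 1 can switch to A (-9 → 4). Not NE.
(B, Z): Agent 1 can switch to A (-5 → 9). Not NE.
(C, W): Agent 1 gets 5, best alternative 0; Agent 2 gets 7, best alternative 2. No profitable deviation — NE.
(C, X): Agent 1 can switch to B (-1 → 6). Not NE.
(C, Y): Agent 2 can switch to W (-7 → 7). Not NE.
(C, Z): Agent 1 can switch to A (-9 → 9). Not NE.
(D, W): Agent 1 can switch to A (-2 → 0). Not NE.
(D, X): Agent 1 can switch to B (4 → 6). Not NE.
(D, Y): Agent 1 can switch to A (0 → 4). Not NE.
(The remaining 1 profile has a profitable deviation by the same check.)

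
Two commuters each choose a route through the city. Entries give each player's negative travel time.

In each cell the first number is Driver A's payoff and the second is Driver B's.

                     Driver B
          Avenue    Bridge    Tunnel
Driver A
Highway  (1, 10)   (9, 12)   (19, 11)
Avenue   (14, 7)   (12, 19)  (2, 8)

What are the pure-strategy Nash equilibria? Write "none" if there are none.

Driver A against Avenue: payoffs 1, 14 → best response Avenue.
Driver A against Bridge: payoffs 9, 12 → best response Avenue.
Driver A against Tunnel: payoffs 19, 2 → best response Highway.
Driver B against Highway: payoffs 10, 12, 11 → best response Bridge.
Driver B against Avenue: payoffs 7, 19, 8 → best response Bridge.
Mutual best responses: (Avenue, Bridge).

Pure NE: (Avenue, Bridge)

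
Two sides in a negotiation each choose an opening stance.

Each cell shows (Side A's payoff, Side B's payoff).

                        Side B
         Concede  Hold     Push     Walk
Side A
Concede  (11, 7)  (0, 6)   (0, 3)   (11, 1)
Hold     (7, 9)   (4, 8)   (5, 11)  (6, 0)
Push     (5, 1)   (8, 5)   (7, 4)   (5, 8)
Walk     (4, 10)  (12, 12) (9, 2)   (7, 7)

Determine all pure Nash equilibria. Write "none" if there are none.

The pure Nash equilibria are (Concede, Concede); (Walk, Hold).

Check each profile: it is a Nash equilibrium iff no player can strictly gain by switching unilaterally.
(Concede, Concede): Side A gets 11, best alternative 7; Side B gets 7, best alternative 6. No profitable deviation — NE.
(Concede, Hold): Side A can switch to Hold (0 → 4). Not NE.
(Concede, Push): Side A can switch to Hold (0 → 5). Not NE.
(Concede, Walk): Side B can switch to Concede (1 → 7). Not NE.
(Hold, Concede): Side A can switch to Concede (7 → 11). Not NE.
(Hold, Hold): Side A can switch to Push (4 → 8). Not NE.
(Hold, Push): Side A can switch to Push (5 → 7). Not NE.
(Walk, Hold): Side A gets 12, best alternative 8; Side B gets 12, best alternative 10. No profitable deviation — NE.
(The remaining 8 profiles each have a profitable deviation by the same check.)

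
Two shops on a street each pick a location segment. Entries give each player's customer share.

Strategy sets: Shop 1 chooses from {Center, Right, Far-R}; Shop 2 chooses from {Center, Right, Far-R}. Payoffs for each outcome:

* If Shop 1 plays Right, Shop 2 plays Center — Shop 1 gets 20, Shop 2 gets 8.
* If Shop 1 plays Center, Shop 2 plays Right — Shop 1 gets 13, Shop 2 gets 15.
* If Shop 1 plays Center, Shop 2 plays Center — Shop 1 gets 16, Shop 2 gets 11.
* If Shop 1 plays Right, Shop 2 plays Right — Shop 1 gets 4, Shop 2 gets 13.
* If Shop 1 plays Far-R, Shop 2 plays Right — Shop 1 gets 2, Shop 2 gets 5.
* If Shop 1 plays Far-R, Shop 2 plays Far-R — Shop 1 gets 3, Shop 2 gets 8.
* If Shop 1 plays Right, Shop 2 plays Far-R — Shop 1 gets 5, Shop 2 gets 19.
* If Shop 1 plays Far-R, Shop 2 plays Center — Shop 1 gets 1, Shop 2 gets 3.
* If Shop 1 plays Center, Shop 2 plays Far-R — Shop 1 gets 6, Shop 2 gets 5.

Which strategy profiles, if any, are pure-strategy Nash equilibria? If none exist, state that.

(Center, Right)

Shop 1 against Center: payoffs 16, 20, 1 → best response Right.
Shop 1 against Right: payoffs 13, 4, 2 → best response Center.
Shop 1 against Far-R: payoffs 6, 5, 3 → best response Center.
Shop 2 against Center: payoffs 11, 15, 5 → best response Right.
Shop 2 against Right: payoffs 8, 13, 19 → best response Far-R.
Shop 2 against Far-R: payoffs 3, 5, 8 → best response Far-R.
Mutual best responses: (Center, Right).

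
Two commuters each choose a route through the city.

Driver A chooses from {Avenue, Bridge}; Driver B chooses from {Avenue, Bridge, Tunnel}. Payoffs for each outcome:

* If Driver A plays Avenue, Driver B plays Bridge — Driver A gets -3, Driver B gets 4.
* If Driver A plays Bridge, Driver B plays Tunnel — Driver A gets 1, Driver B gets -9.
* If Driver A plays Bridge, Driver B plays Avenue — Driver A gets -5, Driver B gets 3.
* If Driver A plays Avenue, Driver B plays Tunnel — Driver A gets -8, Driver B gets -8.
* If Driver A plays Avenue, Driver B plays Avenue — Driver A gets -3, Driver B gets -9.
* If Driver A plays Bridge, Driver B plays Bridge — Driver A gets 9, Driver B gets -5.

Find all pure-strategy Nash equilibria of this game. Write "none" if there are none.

Driver A against Avenue: payoffs -3, -5 → best response Avenue.
Driver A against Bridge: payoffs -3, 9 → best response Bridge.
Driver A against Tunnel: payoffs -8, 1 → best response Bridge.
Driver B against Avenue: payoffs -9, 4, -8 → best response Bridge.
Driver B against Bridge: payoffs 3, -5, -9 → best response Avenue.
No profile is a mutual best response for all players.

No pure-strategy Nash equilibrium.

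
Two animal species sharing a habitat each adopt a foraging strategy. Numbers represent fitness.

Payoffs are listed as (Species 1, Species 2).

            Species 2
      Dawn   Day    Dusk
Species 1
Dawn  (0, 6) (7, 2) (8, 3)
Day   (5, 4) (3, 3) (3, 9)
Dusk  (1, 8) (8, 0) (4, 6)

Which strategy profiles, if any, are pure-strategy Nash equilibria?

There is no pure-strategy Nash equilibrium.

Mark each player's best response to every combination of opponents' strategies; a profile where every player is best-responding is a pure Nash equilibrium.
Species 1 against Dawn: payoffs 0, 5, 1 → best response Day.
Species 1 against Day: payoffs 7, 3, 8 → best response Dusk.
Species 1 against Dusk: payoffs 8, 3, 4 → best response Dawn.
Species 2 against Dawn: payoffs 6, 2, 3 → best response Dawn.
Species 2 against Day: payoffs 4, 3, 9 → best response Dusk.
Species 2 against Dusk: payoffs 8, 0, 6 → best response Dawn.
No profile is a mutual best response for all players.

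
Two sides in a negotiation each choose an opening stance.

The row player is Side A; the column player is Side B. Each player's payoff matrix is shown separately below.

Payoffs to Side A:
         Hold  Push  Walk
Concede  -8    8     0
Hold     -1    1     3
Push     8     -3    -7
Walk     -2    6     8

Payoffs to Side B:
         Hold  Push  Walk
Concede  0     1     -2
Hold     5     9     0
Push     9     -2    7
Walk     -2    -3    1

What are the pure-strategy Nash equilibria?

Mark each player's best response to every combination of opponents' strategies; a profile where every player is best-responding is a pure Nash equilibrium.
Side A against Hold: payoffs -8, -1, 8, -2 → best response Push.
Side A against Push: payoffs 8, 1, -3, 6 → best response Concede.
Side A against Walk: payoffs 0, 3, -7, 8 → best response Walk.
Side B against Concede: payoffs 0, 1, -2 → best response Push.
Side B against Hold: payoffs 5, 9, 0 → best response Push.
Side B against Push: payoffs 9, -2, 7 → best response Hold.
Side B against Walk: payoffs -2, -3, 1 → best response Walk.
Mutual best responses: (Concede, Push); (Push, Hold); (Walk, Walk).

(Concede, Push) and (Push, Hold) and (Walk, Walk)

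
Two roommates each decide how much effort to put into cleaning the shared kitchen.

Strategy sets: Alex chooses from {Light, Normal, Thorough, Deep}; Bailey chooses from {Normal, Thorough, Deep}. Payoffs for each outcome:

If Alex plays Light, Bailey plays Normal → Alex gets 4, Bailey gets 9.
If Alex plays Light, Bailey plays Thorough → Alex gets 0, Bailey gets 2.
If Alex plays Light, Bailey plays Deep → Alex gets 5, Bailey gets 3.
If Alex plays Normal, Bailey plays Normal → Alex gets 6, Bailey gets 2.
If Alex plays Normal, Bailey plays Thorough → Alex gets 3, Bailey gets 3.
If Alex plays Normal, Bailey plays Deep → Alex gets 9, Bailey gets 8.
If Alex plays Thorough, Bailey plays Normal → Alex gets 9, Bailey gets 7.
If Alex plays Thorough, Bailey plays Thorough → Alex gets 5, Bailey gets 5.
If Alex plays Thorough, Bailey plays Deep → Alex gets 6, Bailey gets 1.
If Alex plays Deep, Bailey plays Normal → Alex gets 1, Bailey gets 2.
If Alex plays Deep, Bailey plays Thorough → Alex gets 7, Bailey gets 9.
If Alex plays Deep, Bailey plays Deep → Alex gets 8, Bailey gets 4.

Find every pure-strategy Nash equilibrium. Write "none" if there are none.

Alex against Normal: payoffs 4, 6, 9, 1 → best response Thorough.
Alex against Thorough: payoffs 0, 3, 5, 7 → best response Deep.
Alex against Deep: payoffs 5, 9, 6, 8 → best response Normal.
Bailey against Light: payoffs 9, 2, 3 → best response Normal.
Bailey against Normal: payoffs 2, 3, 8 → best response Deep.
Bailey against Thorough: payoffs 7, 5, 1 → best response Normal.
Bailey against Deep: payoffs 2, 9, 4 → best response Thorough.
Mutual best responses: (Normal, Deep); (Thorough, Normal); (Deep, Thorough).

(Normal, Deep) and (Thorough, Normal) and (Deep, Thorough)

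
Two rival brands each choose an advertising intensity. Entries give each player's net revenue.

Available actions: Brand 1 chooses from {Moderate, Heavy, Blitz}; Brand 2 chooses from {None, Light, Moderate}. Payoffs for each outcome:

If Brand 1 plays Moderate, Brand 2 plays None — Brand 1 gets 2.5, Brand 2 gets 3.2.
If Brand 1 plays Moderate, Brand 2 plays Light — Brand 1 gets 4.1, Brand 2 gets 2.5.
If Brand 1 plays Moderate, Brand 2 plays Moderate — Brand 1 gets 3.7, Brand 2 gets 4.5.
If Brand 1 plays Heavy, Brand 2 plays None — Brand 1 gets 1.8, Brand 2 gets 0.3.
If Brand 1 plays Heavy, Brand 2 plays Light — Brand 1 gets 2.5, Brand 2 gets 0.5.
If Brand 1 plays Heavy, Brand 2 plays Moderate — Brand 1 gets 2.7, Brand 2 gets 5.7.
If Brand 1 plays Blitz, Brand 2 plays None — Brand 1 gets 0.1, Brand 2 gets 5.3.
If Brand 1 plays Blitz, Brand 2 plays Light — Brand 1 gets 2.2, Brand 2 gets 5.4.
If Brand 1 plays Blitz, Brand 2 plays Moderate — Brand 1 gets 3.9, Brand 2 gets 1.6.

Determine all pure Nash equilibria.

Check each profile: it is a Nash equilibrium iff no player can strictly gain by switching unilaterally.
(Moderate, None): Brand 2 can switch to Moderate (3.2 → 4.5). Not NE.
(Moderate, Light): Brand 2 can switch to None (2.5 → 3.2). Not NE.
(Moderate, Moderate): Brand 1 can switch to Blitz (3.7 → 3.9). Not NE.
(Heavy, None): Brand 1 can switch to Moderate (1.8 → 2.5). Not NE.
(Heavy, Light): Brand 1 can switch to Moderate (2.5 → 4.1). Not NE.
(Heavy, Moderate): Brand 1 can switch to Moderate (2.7 → 3.7). Not NE.
(The remaining 3 profiles each have a profitable deviation by the same check.)

This game has no pure Nash equilibrium.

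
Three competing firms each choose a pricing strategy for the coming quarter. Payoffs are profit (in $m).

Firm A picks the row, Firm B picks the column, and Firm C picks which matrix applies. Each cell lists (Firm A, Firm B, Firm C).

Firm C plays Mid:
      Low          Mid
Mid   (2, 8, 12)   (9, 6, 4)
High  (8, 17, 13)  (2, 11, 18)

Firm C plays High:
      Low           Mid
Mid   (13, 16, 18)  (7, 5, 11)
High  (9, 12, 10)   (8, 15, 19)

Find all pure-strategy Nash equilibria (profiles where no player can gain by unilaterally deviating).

(Mid, Low, Mid): Firm A can switch to High (2 → 8). Not NE.
(Mid, Low, High): Firm A gets 13, best alternative 9; Firm B gets 16, best alternative 5; Firm C gets 18, best alternative 12. No profitable deviation — NE.
(Mid, Mid, Mid): Firm B can switch to Low (6 → 8). Not NE.
(Mid, Mid, High): Firm A can switch to High (7 → 8). Not NE.
(High, Low, Mid): Firm A gets 8, best alternative 2; Firm B gets 17, best alternative 11; Firm C gets 13, best alternative 10. No profitable deviation — NE.
(High, Low, High): Firm A can switch to Mid (9 → 13). Not NE.
(High, Mid, Mid): Firm A can switch to Mid (2 → 9). Not NE.
(High, Mid, High): Firm A gets 8, best alternative 7; Firm B gets 15, best alternative 12; Firm C gets 19, best alternative 18. No profitable deviation — NE.

(Mid, Low, High) and (High, Low, Mid) and (High, Mid, High)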